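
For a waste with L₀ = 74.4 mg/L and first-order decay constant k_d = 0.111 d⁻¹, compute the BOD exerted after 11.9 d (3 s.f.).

y_t = L₀(1 − e^(−k_d t)) = 74.4 × (1 − e^(−0.111×11.9))
= 74.4 × (1 − 0.2669) = 74.4 × 0.7331 = 54.54 mg/L.

y ≈ 54.5 mg/L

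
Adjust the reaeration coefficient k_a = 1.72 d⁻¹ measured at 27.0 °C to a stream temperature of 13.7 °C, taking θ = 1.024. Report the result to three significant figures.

k_a ≈ 1.25 d⁻¹

k_a(T₂) = k_a(T₁) · θ^(T₂−T₁) = 1.72 × 1.024^(13.7−27.0)
= 1.72 × 1.024^-13.3 = 1.72 × 0.7295 = 1.255 d⁻¹.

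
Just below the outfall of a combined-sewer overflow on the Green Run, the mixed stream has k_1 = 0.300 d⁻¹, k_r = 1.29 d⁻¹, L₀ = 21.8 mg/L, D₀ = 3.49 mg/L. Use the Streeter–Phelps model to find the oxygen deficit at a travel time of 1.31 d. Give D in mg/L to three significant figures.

D ≈ 3.88 mg/L

k_1 L₀/(k_r−k_1) = 0.300×21.8/(1.29−0.300) = 6.540/0.9900 = 6.606 mg/L.
e^(−k_1 t) = e^(−0.300×1.310) = 0.6750; e^(−k_r t) = e^(−1.29×1.310) = 0.1845.
D = 6.606 × (0.6750 − 0.1845) + 3.49 × 0.1845 = 3.240 + 0.6440 = 3.884 mg/L.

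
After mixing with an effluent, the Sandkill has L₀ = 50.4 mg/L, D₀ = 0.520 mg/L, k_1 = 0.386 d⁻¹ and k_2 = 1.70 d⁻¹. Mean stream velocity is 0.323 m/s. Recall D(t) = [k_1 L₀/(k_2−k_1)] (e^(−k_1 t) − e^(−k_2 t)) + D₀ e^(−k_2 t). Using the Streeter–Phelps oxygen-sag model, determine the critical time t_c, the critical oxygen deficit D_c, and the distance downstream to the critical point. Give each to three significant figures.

t_c ≈ 1.10 d; D_c ≈ 7.48 mg/L; x_c ≈ 30.7 km

At the critical point dD/dt = 0, so k_1 L₀ e^(−k_1 t) = k_2 D. Substituting D(t) from the Streeter–Phelps equation and solving for t gives
t_c = ln[(k_2/k_1)(1 − D₀(k_2−k_1)/(k_1 L₀))] / (k_2−k_1).
Here k_2−k_1 = 1.314 d⁻¹ and 1 − D₀(k_2−k_1)/(k_1 L₀) = 1 − 0.520×1.314/(0.386×50.4) = 0.9649, so
t_c = ln(4.404 × 0.9649) / 1.314 = 1.447 / 1.314 = 1.101 d.
L(t_c) = L₀ e^(−k_1 t_c) = 50.4 × 0.6538 = 32.95 mg/L, and at the critical point k_2 D_c = k_1 L, so D_c = (0.386/1.70) × 32.95 = 7.482 mg/L.
x_c = v t_c = 0.323 m/s × 1.101 d × 86400 s/d = 30730 m ≈ 30.7 km.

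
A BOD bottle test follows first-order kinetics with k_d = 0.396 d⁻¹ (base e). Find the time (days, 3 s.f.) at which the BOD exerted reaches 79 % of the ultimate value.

t ≈ 3.94 d

y/L₀ = 1 − e^(−k_d t) = 0.79 ⇒ e^(−k_d t) = 0.210
t = −ln(0.210) / 0.396 = 1.561 / 0.396 = 3.941 d.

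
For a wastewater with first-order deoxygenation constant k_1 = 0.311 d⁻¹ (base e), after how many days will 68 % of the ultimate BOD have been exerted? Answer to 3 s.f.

y/L₀ = 1 − e^(−k_1 t) = 0.68 ⇒ e^(−k_1 t) = 0.320
t = −ln(0.320) / 0.311 = 1.139 / 0.311 = 3.664 d.

t ≈ 3.66 d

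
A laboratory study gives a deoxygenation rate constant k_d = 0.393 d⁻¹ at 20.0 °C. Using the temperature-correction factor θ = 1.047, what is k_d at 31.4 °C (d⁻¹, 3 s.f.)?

k_d(T₂) = k_d(T₁) · θ^(T₂−T₁) = 0.393 × 1.047^(31.4−20.0)
= 0.393 × 1.047^11.4 = 0.393 × 1.688 = 0.6634 d⁻¹.

k_d ≈ 0.663 d⁻¹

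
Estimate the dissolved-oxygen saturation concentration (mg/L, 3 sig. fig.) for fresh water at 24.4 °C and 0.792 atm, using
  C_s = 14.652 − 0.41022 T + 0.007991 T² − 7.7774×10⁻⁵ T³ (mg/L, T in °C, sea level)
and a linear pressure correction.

At sea level: C_s = 14.652 − 0.41022×24.4 + 0.007991×24.4² − 7.7774×10⁻⁵×24.4³ = 8.270 mg/L.
Pressure correction: C_s' = 8.270 × 0.792 = 6.550 mg/L.

C_s ≈ 6.55 mg/L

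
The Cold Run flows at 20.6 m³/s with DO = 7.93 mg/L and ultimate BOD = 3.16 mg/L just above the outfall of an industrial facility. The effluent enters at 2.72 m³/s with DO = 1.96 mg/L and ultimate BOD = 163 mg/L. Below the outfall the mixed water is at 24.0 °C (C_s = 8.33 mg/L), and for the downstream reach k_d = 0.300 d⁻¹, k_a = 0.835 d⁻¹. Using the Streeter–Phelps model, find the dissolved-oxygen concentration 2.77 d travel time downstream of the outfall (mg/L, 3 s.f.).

Mixed DO = (20.6×7.93 + 2.72×1.96)/(20.6+2.72) = 168.7/23.32 = 7.234 mg/L.
Mixed L₀ = (20.6×3.16 + 2.72×163)/(23.32) = 508.5/23.32 = 21.80 mg/L.
Initial deficit D₀ = C_s − DO₀ = 8.33 − 7.234 = 1.096 mg/L.
D(2.77) = [0.300×21.80/(0.835−0.300)](e^(−0.300×2.77) − e^(−0.835×2.77)) + 1.096 e^(−0.835×2.77)
= 12.23 × (0.4356 − 0.09897) + 1.096 × 0.09897 = 4.224 mg/L.
DO = 8.33 − 4.224 = 4.106 mg/L.

DO ≈ 4.11 mg/L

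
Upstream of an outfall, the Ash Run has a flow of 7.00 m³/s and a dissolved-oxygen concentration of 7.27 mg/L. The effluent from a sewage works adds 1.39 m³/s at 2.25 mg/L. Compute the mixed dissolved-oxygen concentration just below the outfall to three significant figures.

Flow-weighted mixing: C = (Q_r C_r + Q_w C_w)/(Q_r + Q_w)
= (7.00×7.27 + 1.39×2.25)/(7.00 + 1.39) = 54.02/8.390 = 6.438 mg/L.

6.44 mg/L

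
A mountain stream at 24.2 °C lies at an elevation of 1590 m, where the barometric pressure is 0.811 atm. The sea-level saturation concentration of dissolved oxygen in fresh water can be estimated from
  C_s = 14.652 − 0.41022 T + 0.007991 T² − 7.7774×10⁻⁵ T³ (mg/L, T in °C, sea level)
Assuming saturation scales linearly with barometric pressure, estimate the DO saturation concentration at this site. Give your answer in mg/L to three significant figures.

At sea level: C_s = 14.652 − 0.41022×24.2 + 0.007991×24.2² − 7.7774×10⁻⁵×24.2³ = 8.302 mg/L.
Pressure correction: C_s' = 8.302 × 0.811 = 6.733 mg/L.

C_s ≈ 6.73 mg/L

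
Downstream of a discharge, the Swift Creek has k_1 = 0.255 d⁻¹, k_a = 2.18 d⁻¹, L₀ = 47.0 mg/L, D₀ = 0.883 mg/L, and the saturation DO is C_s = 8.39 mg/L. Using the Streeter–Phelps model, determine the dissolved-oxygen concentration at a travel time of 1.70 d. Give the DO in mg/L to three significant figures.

DO ≈ 4.49 mg/L

k_1 L₀/(k_a−k_1) = 0.255×47.0/(2.18−0.255) = 11.98/1.925 = 6.226 mg/L.
e^(−k_1 t) = e^(−0.255×1.700) = 0.6482; e^(−k_a t) = e^(−2.18×1.700) = 0.02458.
D = 6.226 × (0.6482 − 0.02458) + 0.883 × 0.02458 = 3.883 + 0.02170 = 3.905 mg/L.
DO = C_s − D = 8.39 − 3.905 = 4.485 mg/L.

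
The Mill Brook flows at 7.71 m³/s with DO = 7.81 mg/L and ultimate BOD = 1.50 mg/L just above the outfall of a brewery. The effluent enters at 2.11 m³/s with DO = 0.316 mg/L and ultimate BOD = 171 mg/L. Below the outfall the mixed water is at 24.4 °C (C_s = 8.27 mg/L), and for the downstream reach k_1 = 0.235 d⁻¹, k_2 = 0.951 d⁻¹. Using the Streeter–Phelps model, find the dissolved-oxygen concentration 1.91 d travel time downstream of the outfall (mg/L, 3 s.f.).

Mixed DO = (7.71×7.81 + 2.11×0.316)/(7.71+2.11) = 60.88/9.820 = 6.200 mg/L.
Mixed L₀ = (7.71×1.50 + 2.11×171)/(9.820) = 372.4/9.820 = 37.92 mg/L.
Initial deficit D₀ = C_s − DO₀ = 8.27 − 6.200 = 2.070 mg/L.
D(1.91) = [0.235×37.92/(0.951−0.235)](e^(−0.235×1.91) − e^(−0.951×1.91)) + 2.070 e^(−0.951×1.91)
= 12.45 × (0.6384 − 0.1626) + 2.070 × 0.1626 = 6.258 mg/L.
DO = 8.27 − 6.258 = 2.012 mg/L.

DO ≈ 2.01 mg/L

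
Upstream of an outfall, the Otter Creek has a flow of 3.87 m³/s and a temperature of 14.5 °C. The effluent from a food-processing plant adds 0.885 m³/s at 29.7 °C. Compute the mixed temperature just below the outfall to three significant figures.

17.3 °C

Flow-weighted mixing: C = (Q_r C_r + Q_w C_w)/(Q_r + Q_w)
= (3.87×14.5 + 0.885×29.7)/(3.87 + 0.885) = 82.40/4.755 = 17.33 °C.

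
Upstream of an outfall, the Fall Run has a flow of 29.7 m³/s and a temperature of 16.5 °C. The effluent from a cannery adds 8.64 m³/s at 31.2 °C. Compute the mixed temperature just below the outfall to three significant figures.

Flow-weighted mixing: C = (Q_r C_r + Q_w C_w)/(Q_r + Q_w)
= (29.7×16.5 + 8.64×31.2)/(29.7 + 8.64) = 759.6/38.34 = 19.81 °C.

19.8 °C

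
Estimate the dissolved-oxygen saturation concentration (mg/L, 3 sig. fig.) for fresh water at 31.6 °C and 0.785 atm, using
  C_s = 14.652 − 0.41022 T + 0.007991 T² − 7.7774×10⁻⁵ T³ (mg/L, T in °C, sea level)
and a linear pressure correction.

At sea level: C_s = 14.652 − 0.41022×31.6 + 0.007991×31.6² − 7.7774×10⁻⁵×31.6³ = 7.214 mg/L.
Pressure correction: C_s' = 7.214 × 0.785 = 5.663 mg/L.

C_s ≈ 5.66 mg/L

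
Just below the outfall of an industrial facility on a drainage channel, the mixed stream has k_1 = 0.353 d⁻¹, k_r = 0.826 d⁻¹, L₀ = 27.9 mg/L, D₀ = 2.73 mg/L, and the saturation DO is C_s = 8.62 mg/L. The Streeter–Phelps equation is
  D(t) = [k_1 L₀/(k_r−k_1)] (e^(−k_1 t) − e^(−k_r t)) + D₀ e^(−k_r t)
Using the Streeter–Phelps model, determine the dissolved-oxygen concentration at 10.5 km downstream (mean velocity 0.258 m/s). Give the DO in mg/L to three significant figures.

Travel time t = x/v = 10.5 km / (0.258 m/s) = 10500 m / 0.258 m/s = 40700 s = 0.4710 d.
k_1 L₀/(k_r−k_1) = 0.353×27.9/(0.826−0.353) = 9.849/0.4730 = 20.82 mg/L.
e^(−k_1 t) = e^(−0.353×0.4710) = 0.8468; e^(−k_r t) = e^(−0.826×0.4710) = 0.6777.
D = 20.82 × (0.8468 − 0.6777) + 2.73 × 0.6777 = 3.522 + 1.850 = 5.372 mg/L.
DO = C_s − D = 8.62 − 5.372 = 3.248 mg/L.

DO ≈ 3.25 mg/L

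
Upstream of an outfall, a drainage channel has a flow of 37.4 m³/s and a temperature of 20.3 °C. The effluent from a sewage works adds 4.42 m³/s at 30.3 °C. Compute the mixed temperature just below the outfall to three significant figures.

21.4 °C

Flow-weighted mixing: C = (Q_r C_r + Q_w C_w)/(Q_r + Q_w)
= (37.4×20.3 + 4.42×30.3)/(37.4 + 4.42) = 893.1/41.82 = 21.36 °C.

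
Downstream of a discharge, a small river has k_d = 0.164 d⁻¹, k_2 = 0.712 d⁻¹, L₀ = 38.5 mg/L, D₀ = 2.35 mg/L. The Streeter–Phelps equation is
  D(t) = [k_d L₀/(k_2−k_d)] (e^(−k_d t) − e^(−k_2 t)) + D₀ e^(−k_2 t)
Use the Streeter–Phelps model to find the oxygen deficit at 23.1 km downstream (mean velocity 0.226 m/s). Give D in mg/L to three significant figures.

Travel time t = x/v = 23.1 km / (0.226 m/s) = 23100 m / 0.226 m/s = 102200 s = 1.183 d.
k_d L₀/(k_2−k_d) = 0.164×38.5/(0.712−0.164) = 6.314/0.5480 = 11.52 mg/L.
e^(−k_d t) = e^(−0.164×1.183) = 0.8236; e^(−k_2 t) = e^(−0.712×1.183) = 0.4307.
D = 11.52 × (0.8236 − 0.4307) + 2.35 × 0.4307 = 4.527 + 1.012 = 5.539 mg/L.

D ≈ 5.54 mg/L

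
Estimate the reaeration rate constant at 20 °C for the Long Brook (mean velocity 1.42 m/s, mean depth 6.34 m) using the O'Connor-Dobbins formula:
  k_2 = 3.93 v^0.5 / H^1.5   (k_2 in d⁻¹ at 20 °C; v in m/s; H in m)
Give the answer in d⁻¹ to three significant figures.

k_2 ≈ 0.293 d⁻¹

k_2 = 3.93 × 1.42^0.5 / 6.34^1.5 = 3.93 × 1.192 / 15.96 = 0.2934 d⁻¹.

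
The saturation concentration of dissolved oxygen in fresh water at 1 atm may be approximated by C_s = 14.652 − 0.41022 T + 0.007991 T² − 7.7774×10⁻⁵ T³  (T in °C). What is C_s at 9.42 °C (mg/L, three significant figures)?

C_s = 14.652 − 0.41022×9.42 + 0.007991×9.42² − 7.7774×10⁻⁵×9.42³ = 11.43 mg/L.

C_s ≈ 11.4 mg/L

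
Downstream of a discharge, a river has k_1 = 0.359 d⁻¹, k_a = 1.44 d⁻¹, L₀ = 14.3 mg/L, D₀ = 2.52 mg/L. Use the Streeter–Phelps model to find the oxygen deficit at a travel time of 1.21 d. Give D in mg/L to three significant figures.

k_1 L₀/(k_a−k_1) = 0.359×14.3/(1.44−0.359) = 5.134/1.081 = 4.749 mg/L.
e^(−k_1 t) = e^(−0.359×1.210) = 0.6477; e^(−k_a t) = e^(−1.44×1.210) = 0.1751.
D = 4.749 × (0.6477 − 0.1751) + 2.52 × 0.1751 = 2.244 + 0.4413 = 2.685 mg/L.

D ≈ 2.69 mg/L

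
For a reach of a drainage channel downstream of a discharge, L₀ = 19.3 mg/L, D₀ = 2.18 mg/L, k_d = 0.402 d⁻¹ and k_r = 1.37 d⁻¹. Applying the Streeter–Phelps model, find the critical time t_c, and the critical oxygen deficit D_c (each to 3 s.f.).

With k_r/k_d = 3.408 and 1 − D₀(k_r−k_d)/(k_d L₀) = 0.7280,
t_c = ln(3.408 × 0.7280) / (1.37 − 0.402) = ln(2.481) / 0.9680 = 0.9087/0.9680 = 0.9387 d.
L(t_c) = L₀ e^(−k_d t_c) = 19.3 × 0.6857 = 13.23 mg/L, and at the critical point k_r D_c = k_d L, so D_c = (0.402/1.37) × 13.23 = 3.883 mg/L.

t_c ≈ 0.939 d; D_c ≈ 3.88 mg/L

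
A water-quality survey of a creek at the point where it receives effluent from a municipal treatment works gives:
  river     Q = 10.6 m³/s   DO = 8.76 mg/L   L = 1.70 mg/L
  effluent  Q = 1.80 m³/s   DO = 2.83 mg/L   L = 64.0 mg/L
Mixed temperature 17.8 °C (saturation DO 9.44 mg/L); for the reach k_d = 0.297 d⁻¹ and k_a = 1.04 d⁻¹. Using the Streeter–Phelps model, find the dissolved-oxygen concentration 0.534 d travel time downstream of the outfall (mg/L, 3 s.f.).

DO ≈ 7.36 mg/L

Mixed DO = (10.6×8.76 + 1.80×2.83)/(10.6+1.80) = 97.95/12.40 = 7.899 mg/L.
Mixed L₀ = (10.6×1.70 + 1.80×64.0)/(12.40) = 133.2/12.40 = 10.74 mg/L.
Initial deficit D₀ = C_s − DO₀ = 9.44 − 7.899 = 1.541 mg/L.
D(0.534) = [0.297×10.74/(1.04−0.297)](e^(−0.297×0.534) − e^(−1.04×0.534)) + 1.541 e^(−1.04×0.534)
= 4.295 × (0.8533 − 0.5739) + 1.541 × 0.5739 = 2.084 mg/L.
DO = 9.44 − 2.084 = 7.356 mg/L.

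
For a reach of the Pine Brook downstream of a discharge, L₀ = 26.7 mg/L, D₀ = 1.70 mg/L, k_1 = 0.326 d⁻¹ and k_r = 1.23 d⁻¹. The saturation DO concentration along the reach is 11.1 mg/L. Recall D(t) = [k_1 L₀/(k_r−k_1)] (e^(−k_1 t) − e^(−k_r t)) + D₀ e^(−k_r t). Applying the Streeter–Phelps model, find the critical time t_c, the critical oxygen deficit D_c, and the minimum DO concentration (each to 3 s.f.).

At the critical point dD/dt = 0, so k_1 L₀ e^(−k_1 t) = k_r D. Substituting D(t) from the Streeter–Phelps equation and solving for t gives
t_c = ln[(k_r/k_1)(1 − D₀(k_r−k_1)/(k_1 L₀))] / (k_r−k_1).
Here k_r−k_1 = 0.9040 d⁻¹ and 1 − D₀(k_r−k_1)/(k_1 L₀) = 1 − 1.70×0.9040/(0.326×26.7) = 0.8234, so
t_c = ln(3.773 × 0.8234) / 0.9040 = 1.134 / 0.9040 = 1.254 d.
D_c = (k_1/k_r) L₀ e^(−k_1 t_c) = (0.326/1.23) × 26.7 × e^(−0.326×1.254) = 0.2650 × 26.7 × 0.6644 = 4.702 mg/L.
Minimum DO = C_s − D_c = 11.1 − 4.702 = 6.398 mg/L.

t_c ≈ 1.25 d; D_c ≈ 4.70 mg/L; min DO ≈ 6.40 mg/L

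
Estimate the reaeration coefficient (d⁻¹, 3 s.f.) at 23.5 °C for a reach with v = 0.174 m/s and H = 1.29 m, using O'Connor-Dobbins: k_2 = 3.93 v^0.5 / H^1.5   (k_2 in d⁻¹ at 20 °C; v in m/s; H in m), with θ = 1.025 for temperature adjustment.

k_2 ≈ 1.22 d⁻¹

k_2(20) = 3.93 × 0.174^0.5 / 1.29^1.5 = 3.93 × 0.4171 / 1.465 = 1.119 d⁻¹.
k_2(23.5) = 1.119 × 1.025^(23.5−20) = 1.119 × 1.090 = 1.220 d⁻¹.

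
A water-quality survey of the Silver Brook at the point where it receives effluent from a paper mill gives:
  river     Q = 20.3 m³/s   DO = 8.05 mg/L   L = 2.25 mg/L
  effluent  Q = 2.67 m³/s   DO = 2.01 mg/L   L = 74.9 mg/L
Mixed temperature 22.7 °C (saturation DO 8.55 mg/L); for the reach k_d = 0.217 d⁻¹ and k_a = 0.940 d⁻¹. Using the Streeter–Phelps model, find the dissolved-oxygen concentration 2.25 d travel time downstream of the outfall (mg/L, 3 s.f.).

DO ≈ 6.82 mg/L

Mixed DO = (20.3×8.05 + 2.67×2.01)/(20.3+2.67) = 168.8/22.97 = 7.348 mg/L.
Mixed L₀ = (20.3×2.25 + 2.67×74.9)/(22.97) = 245.7/22.97 = 10.69 mg/L.
Initial deficit D₀ = C_s − DO₀ = 8.55 − 7.348 = 1.202 mg/L.
D(2.25) = [0.217×10.69/(0.940−0.217)](e^(−0.217×2.25) − e^(−0.940×2.25)) + 1.202 e^(−0.940×2.25)
= 3.210 × (0.6137 − 0.1206) + 1.202 × 0.1206 = 1.728 mg/L.
DO = 8.55 − 1.728 = 6.822 mg/L.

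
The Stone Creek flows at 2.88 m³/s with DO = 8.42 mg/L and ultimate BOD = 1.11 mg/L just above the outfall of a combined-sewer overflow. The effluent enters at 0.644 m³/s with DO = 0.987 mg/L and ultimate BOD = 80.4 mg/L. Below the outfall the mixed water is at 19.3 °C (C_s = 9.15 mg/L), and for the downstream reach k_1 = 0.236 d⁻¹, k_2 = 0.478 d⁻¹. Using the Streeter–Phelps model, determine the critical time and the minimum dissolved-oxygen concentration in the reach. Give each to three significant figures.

t_c ≈ 2.31 d; minimum DO ≈ 4.68 mg/L

Mixed DO = (2.88×8.42 + 0.644×0.987)/(2.88+0.644) = 24.89/3.524 = 7.062 mg/L.
Mixed L₀ = (2.88×1.11 + 0.644×80.4)/(3.524) = 54.97/3.524 = 15.60 mg/L.
Initial deficit D₀ = C_s − DO₀ = 9.15 − 7.062 = 2.088 mg/L.
t_c = (1/0.2420) ln[(0.478/0.236)(1 − 2.088×0.2420/(0.236×15.60))] = 4.132 × ln(1.747) = 2.306 d.
D_c = (0.236/0.478) × 15.60 × e^(−0.236×2.306) = 0.4937 × 15.60 × 0.5803 = 4.469 mg/L.
Minimum DO = 9.15 − 4.469 = 4.681 mg/L.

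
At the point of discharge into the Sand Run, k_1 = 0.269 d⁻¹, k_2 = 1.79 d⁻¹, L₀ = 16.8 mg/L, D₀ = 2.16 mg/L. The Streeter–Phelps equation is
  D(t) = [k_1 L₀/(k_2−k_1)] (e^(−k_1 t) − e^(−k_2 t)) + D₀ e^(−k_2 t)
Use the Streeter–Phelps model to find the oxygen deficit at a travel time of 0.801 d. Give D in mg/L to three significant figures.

D ≈ 2.20 mg/L

k_1 L₀/(k_2−k_1) = 0.269×16.8/(1.79−0.269) = 4.519/1.521 = 2.971 mg/L.
e^(−k_1 t) = e^(−0.269×0.8010) = 0.8062; e^(−k_2 t) = e^(−1.79×0.8010) = 0.2384.
D = 2.971 × (0.8062 − 0.2384) + 2.16 × 0.2384 = 1.687 + 0.5150 = 2.202 mg/L.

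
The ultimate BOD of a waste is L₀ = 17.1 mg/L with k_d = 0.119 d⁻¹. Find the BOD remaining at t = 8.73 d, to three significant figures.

L_t = L₀ e^(−k_d t) = 17.1 × e^(−0.119×8.73) = 17.1 × 0.3539 = 6.051 mg/L.

L ≈ 6.05 mg/L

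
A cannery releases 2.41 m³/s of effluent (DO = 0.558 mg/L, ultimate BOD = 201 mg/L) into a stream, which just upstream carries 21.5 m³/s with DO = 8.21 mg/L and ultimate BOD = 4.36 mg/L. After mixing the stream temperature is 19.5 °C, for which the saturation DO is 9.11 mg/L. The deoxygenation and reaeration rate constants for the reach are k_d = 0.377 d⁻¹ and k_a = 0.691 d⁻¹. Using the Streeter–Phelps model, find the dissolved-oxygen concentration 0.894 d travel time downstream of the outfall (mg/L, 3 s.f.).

DO ≈ 3.14 mg/L

Mixed DO = (21.5×8.21 + 2.41×0.558)/(21.5+2.41) = 177.9/23.91 = 7.439 mg/L.
Mixed L₀ = (21.5×4.36 + 2.41×201)/(23.91) = 578.2/23.91 = 24.18 mg/L.
Initial deficit D₀ = C_s − DO₀ = 9.11 − 7.439 = 1.671 mg/L.
D(0.894) = [0.377×24.18/(0.691−0.377)](e^(−0.377×0.894) − e^(−0.691×0.894)) + 1.671 e^(−0.691×0.894)
= 29.03 × (0.7139 − 0.5392) + 1.671 × 0.5392 = 5.974 mg/L.
DO = 9.11 − 5.974 = 3.136 mg/L.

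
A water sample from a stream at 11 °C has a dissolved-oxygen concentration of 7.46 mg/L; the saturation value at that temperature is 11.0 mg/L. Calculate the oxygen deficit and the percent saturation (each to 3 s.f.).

D = C_s − C = 11.0 − 7.46 = 3.54 mg/L.
% saturation = 7.46/11.0 × 100 = 67.8 %.

D ≈ 3.54 mg/L; 67.8 % saturation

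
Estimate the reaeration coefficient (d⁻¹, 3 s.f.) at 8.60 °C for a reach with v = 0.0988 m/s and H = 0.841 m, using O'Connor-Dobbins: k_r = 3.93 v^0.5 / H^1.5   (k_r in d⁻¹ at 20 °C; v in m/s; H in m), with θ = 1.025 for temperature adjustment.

k_r ≈ 1.21 d⁻¹

k_r(20) = 3.93 × 0.0988^0.5 / 0.841^1.5 = 3.93 × 0.3143 / 0.7712 = 1.602 d⁻¹.
k_r(8.60) = 1.602 × 1.025^(8.60−20) = 1.602 × 0.7547 = 1.209 d⁻¹.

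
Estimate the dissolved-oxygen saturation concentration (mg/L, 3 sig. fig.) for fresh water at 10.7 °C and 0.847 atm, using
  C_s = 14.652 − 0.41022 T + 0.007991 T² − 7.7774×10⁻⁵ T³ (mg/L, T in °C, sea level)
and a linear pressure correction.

At sea level: C_s = 14.652 − 0.41022×10.7 + 0.007991×10.7² − 7.7774×10⁻⁵×10.7³ = 11.08 mg/L.
Pressure correction: C_s' = 11.08 × 0.847 = 9.387 mg/L.

C_s ≈ 9.39 mg/L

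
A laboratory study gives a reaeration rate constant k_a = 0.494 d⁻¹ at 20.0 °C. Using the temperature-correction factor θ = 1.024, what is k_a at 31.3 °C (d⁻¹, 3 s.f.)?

k_a(T₂) = k_a(T₁) · θ^(T₂−T₁) = 0.494 × 1.024^(31.3−20.0)
= 0.494 × 1.024^11.3 = 0.494 × 1.307 = 0.6458 d⁻¹.

k_a ≈ 0.646 d⁻¹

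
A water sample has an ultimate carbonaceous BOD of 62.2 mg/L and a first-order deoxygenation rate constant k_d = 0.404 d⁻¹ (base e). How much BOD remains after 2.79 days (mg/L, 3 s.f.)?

L ≈ 20.1 mg/L

L_t = L₀ e^(−k_d t) = 62.2 × e^(−0.404×2.79) = 62.2 × 0.3240 = 20.15 mg/L.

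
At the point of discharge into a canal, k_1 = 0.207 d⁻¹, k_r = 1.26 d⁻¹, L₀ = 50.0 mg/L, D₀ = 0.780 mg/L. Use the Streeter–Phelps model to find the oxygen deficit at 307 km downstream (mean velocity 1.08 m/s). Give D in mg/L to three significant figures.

D ≈ 4.83 mg/L

Travel time t = x/v = 307 km / (1.08 m/s) = 307000 m / 1.08 m/s = 284300 s = 3.290 d.
k_1 L₀/(k_r−k_1) = 0.207×50.0/(1.26−0.207) = 10.35/1.053 = 9.829 mg/L.
e^(−k_1 t) = e^(−0.207×3.290) = 0.5061; e^(−k_r t) = e^(−1.26×3.290) = 0.01584.
D = 9.829 × (0.5061 − 0.01584) + 0.780 × 0.01584 = 4.819 + 0.01235 = 4.831 mg/L.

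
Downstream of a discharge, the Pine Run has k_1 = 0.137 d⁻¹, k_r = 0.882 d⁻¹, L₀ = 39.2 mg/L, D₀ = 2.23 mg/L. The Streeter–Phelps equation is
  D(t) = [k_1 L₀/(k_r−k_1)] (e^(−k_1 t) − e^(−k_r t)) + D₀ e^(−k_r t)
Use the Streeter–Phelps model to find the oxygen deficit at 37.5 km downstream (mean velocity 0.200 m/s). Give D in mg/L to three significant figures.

D ≈ 4.62 mg/L

Travel time t = x/v = 37.5 km / (0.200 m/s) = 37500 m / 0.200 m/s = 187500 s = 2.170 d.
k_1 L₀/(k_r−k_1) = 0.137×39.2/(0.882−0.137) = 5.370/0.7450 = 7.209 mg/L.
e^(−k_1 t) = e^(−0.137×2.170) = 0.7428; e^(−k_r t) = e^(−0.882×2.170) = 0.1475.
D = 7.209 × (0.7428 − 0.1475) + 2.23 × 0.1475 = 4.292 + 0.3289 = 4.620 mg/L.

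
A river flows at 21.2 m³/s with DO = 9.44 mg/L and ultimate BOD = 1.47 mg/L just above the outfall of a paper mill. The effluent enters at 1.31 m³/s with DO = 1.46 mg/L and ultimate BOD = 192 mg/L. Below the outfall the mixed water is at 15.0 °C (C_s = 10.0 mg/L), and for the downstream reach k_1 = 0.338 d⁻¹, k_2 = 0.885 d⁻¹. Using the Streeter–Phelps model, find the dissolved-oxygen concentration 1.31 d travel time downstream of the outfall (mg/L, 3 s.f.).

DO ≈ 7.13 mg/L

Mixed DO = (21.2×9.44 + 1.31×1.46)/(21.2+1.31) = 202.0/22.51 = 8.976 mg/L.
Mixed L₀ = (21.2×1.47 + 1.31×192)/(22.51) = 282.7/22.51 = 12.56 mg/L.
Initial deficit D₀ = C_s − DO₀ = 10.0 − 8.976 = 1.024 mg/L.
D(1.31) = [0.338×12.56/(0.885−0.338)](e^(−0.338×1.31) − e^(−0.885×1.31)) + 1.024 e^(−0.885×1.31)
= 7.760 × (0.6422 − 0.3137) + 1.024 × 0.3137 = 2.871 mg/L.
DO = 10.0 − 2.871 = 7.129 mg/L.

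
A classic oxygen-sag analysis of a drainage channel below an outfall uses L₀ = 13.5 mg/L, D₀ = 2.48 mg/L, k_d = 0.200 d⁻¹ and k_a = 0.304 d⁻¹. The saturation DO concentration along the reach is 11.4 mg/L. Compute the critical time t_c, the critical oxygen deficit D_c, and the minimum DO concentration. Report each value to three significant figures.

t_c ≈ 3.06 d; D_c ≈ 4.82 mg/L; min DO ≈ 6.58 mg/L

At the critical point dD/dt = 0, so k_d L₀ e^(−k_d t) = k_a D. Substituting D(t) from the Streeter–Phelps equation and solving for t gives
t_c = ln[(k_a/k_d)(1 − D₀(k_a−k_d)/(k_d L₀))] / (k_a−k_d).
Here k_a−k_d = 0.1040 d⁻¹ and 1 − D₀(k_a−k_d)/(k_d L₀) = 1 − 2.48×0.1040/(0.200×13.5) = 0.9045, so
t_c = ln(1.520 × 0.9045) / 0.1040 = 0.3183 / 0.1040 = 3.061 d.
L(t_c) = L₀ e^(−k_d t_c) = 13.5 × 0.5422 = 7.320 mg/L, and at the critical point k_a D_c = k_d L, so D_c = (0.200/0.304) × 7.320 = 4.816 mg/L.
Minimum DO = C_s − D_c = 11.4 − 4.816 = 6.584 mg/L.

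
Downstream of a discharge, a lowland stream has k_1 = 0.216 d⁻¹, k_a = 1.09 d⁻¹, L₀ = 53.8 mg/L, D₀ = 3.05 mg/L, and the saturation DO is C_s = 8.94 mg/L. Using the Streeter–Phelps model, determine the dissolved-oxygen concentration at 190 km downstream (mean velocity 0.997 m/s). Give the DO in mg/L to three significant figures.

Travel time t = x/v = 190 km / (0.997 m/s) = 190000 m / 0.997 m/s = 190600 s = 2.206 d.
k_1 L₀/(k_a−k_1) = 0.216×53.8/(1.09−0.216) = 11.62/0.8740 = 13.30 mg/L.
e^(−k_1 t) = e^(−0.216×2.206) = 0.6210; e^(−k_a t) = e^(−1.09×2.206) = 0.09034.
D = 13.30 × (0.6210 − 0.09034) + 3.05 × 0.09034 = 7.056 + 0.2755 = 7.331 mg/L.
DO = C_s − D = 8.94 − 7.331 = 1.609 mg/L.

DO ≈ 1.61 mg/L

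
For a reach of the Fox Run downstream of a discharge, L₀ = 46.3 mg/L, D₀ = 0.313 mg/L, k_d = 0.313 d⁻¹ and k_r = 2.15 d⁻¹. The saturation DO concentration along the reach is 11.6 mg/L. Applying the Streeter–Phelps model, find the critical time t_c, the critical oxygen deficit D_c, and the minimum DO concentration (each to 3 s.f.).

t_c ≈ 1.03 d; D_c ≈ 4.89 mg/L; min DO ≈ 6.71 mg/L

At the critical point dD/dt = 0, so k_d L₀ e^(−k_d t) = k_r D. Substituting D(t) from the Streeter–Phelps equation and solving for t gives
t_c = ln[(k_r/k_d)(1 − D₀(k_r−k_d)/(k_d L₀))] / (k_r−k_d).
Here k_r−k_d = 1.837 d⁻¹ and 1 − D₀(k_r−k_d)/(k_d L₀) = 1 − 0.313×1.837/(0.313×46.3) = 0.9603, so
t_c = ln(6.869 × 0.9603) / 1.837 = 1.887 / 1.837 = 1.027 d.
L(t_c) = L₀ e^(−k_d t_c) = 46.3 × 0.7251 = 33.57 mg/L, and at the critical point k_r D_c = k_d L, so D_c = (0.313/2.15) × 33.57 = 4.888 mg/L.
Minimum DO = C_s − D_c = 11.6 − 4.888 = 6.712 mg/L.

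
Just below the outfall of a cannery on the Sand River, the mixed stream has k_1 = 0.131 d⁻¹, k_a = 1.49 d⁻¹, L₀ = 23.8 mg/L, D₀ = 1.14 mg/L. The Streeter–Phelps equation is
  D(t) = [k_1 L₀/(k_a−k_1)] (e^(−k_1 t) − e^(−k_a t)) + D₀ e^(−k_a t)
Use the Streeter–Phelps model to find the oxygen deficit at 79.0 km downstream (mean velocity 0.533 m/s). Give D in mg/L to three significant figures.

D ≈ 1.74 mg/L

Travel time t = x/v = 79.0 km / (0.533 m/s) = 79000 m / 0.533 m/s = 148200 s = 1.715 d.
k_1 L₀/(k_a−k_1) = 0.131×23.8/(1.49−0.131) = 3.118/1.359 = 2.294 mg/L.
e^(−k_1 t) = e^(−0.131×1.715) = 0.7987; e^(−k_a t) = e^(−1.49×1.715) = 0.07761.
D = 2.294 × (0.7987 − 0.07761) + 1.14 × 0.07761 = 1.654 + 0.08847 = 1.743 mg/L.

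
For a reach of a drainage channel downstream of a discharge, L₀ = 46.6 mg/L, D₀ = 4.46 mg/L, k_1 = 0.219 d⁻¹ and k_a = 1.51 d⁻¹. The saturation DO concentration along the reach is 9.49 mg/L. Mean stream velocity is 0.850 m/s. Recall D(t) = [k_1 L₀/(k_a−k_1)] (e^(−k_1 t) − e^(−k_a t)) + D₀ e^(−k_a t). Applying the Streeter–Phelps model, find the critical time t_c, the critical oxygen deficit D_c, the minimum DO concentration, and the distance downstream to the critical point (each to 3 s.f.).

t_c = [1/(k_a−k_1)] ln[(k_a/k_1)(1 − D₀(k_a−k_1)/(k_1 L₀))]
= [1/(1.51−0.219)] ln[(1.51/0.219)(1 − 4.46×1.291/(0.219×46.6))]
= (1/1.291) ln[6.895 × 0.4358] = 0.7746 × ln(3.005) = 0.7746 × 1.100 = 0.8522 d.
L(t_c) = L₀ e^(−k_1 t_c) = 46.6 × 0.8297 = 38.67 mg/L, and at the critical point k_a D_c = k_1 L, so D_c = (0.219/1.51) × 38.67 = 5.608 mg/L.
Minimum DO = C_s − D_c = 9.49 − 5.608 = 3.882 mg/L.
x_c = v t_c = 0.850 m/s × 0.8522 d × 86400 s/d = 62590 m ≈ 62.6 km.

t_c ≈ 0.852 d; D_c ≈ 5.61 mg/L; min DO ≈ 3.88 mg/L; x_c ≈ 62.6 km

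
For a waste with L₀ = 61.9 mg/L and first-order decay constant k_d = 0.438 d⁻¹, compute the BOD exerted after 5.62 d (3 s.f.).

y ≈ 56.6 mg/L

y_t = L₀(1 − e^(−k_d t)) = 61.9 × (1 − e^(−0.438×5.62))
= 61.9 × (1 − 0.08530) = 61.9 × 0.9147 = 56.62 mg/L.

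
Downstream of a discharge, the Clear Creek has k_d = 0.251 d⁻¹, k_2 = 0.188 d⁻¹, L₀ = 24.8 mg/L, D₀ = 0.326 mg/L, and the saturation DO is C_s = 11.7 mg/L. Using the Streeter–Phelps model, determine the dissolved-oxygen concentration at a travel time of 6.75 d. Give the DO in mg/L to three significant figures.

k_d L₀/(k_2−k_d) = 0.251×24.8/(0.188−0.251) = 6.225/-0.06300 = -98.81 mg/L.
e^(−k_d t) = e^(−0.251×6.750) = 0.1837; e^(−k_2 t) = e^(−0.188×6.750) = 0.2811.
D = -98.81 × (0.1837 − 0.2811) + 0.326 × 0.2811 = 9.621 + 0.09164 = 9.713 mg/L.
DO = C_s − D = 11.7 − 9.713 = 1.987 mg/L.

DO ≈ 1.99 mg/L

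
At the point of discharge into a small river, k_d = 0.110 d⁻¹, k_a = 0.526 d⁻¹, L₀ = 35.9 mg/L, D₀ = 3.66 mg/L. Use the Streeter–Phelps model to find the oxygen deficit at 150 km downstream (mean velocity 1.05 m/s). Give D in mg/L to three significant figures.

Travel time t = x/v = 150 km / (1.05 m/s) = 150000 m / 1.05 m/s = 142900 s = 1.653 d.
k_d L₀/(k_a−k_d) = 0.110×35.9/(0.526−0.110) = 3.949/0.4160 = 9.493 mg/L.
e^(−k_d t) = e^(−0.110×1.653) = 0.8337; e^(−k_a t) = e^(−0.526×1.653) = 0.4191.
D = 9.493 × (0.8337 − 0.4191) + 3.66 × 0.4191 = 3.936 + 1.534 = 5.470 mg/L.

D ≈ 5.47 mg/L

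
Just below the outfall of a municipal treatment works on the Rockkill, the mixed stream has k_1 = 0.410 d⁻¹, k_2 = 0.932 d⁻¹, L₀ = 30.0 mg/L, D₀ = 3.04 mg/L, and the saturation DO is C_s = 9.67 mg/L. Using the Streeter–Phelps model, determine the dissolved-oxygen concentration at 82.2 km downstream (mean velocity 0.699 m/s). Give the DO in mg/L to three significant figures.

Travel time t = x/v = 82.2 km / (0.699 m/s) = 82200 m / 0.699 m/s = 117600 s = 1.361 d.
k_1 L₀/(k_2−k_1) = 0.410×30.0/(0.932−0.410) = 12.30/0.5220 = 23.56 mg/L.
e^(−k_1 t) = e^(−0.410×1.361) = 0.5723; e^(−k_2 t) = e^(−0.932×1.361) = 0.2812.
D = 23.56 × (0.5723 − 0.2812) + 3.04 × 0.2812 = 6.859 + 0.8550 = 7.714 mg/L.
DO = C_s − D = 9.67 − 7.714 = 1.956 mg/L.

DO ≈ 1.96 mg/L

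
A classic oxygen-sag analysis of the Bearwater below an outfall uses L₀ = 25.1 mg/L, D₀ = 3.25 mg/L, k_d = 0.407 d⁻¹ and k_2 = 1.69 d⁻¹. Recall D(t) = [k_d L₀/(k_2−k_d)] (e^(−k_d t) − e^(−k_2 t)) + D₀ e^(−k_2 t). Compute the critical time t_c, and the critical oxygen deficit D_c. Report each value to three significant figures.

t_c = [1/(k_2−k_d)] ln[(k_2/k_d)(1 − D₀(k_2−k_d)/(k_d L₀))]
= [1/(1.69−0.407)] ln[(1.69/0.407)(1 − 3.25×1.283/(0.407×25.1))]
= (1/1.283) ln[4.152 × 0.5918] = 0.7794 × ln(2.457) = 0.7794 × 0.8991 = 0.7008 d.
L(t_c) = L₀ e^(−k_d t_c) = 25.1 × 0.7518 = 18.87 mg/L, and at the critical point k_2 D_c = k_d L, so D_c = (0.407/1.69) × 18.87 = 4.545 mg/L.

t_c ≈ 0.701 d; D_c ≈ 4.54 mg/L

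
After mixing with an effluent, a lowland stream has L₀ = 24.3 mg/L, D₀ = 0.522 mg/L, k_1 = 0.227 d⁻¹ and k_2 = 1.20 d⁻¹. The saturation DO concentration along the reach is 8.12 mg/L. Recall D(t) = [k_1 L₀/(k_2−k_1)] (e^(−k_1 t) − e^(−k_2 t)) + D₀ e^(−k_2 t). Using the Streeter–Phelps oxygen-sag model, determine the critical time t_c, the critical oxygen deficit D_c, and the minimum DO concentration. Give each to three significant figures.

t_c ≈ 1.61 d; D_c ≈ 3.19 mg/L; min DO ≈ 4.93 mg/L

With k_2/k_1 = 5.286 and 1 − D₀(k_2−k_1)/(k_1 L₀) = 0.9079,
t_c = ln(5.286 × 0.9079) / (1.20 − 0.227) = ln(4.800) / 0.9730 = 1.569/0.9730 = 1.612 d.
D_c = (k_1/k_2) L₀ e^(−k_1 t_c) = (0.227/1.20) × 24.3 × e^(−0.227×1.612) = 0.1892 × 24.3 × 0.6935 = 3.188 mg/L.
Minimum DO = C_s − D_c = 8.12 − 3.188 = 4.932 mg/L.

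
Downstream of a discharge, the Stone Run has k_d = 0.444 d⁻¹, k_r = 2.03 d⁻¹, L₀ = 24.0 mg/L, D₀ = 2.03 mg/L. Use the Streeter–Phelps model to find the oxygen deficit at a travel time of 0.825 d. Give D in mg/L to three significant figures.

k_d L₀/(k_r−k_d) = 0.444×24.0/(2.03−0.444) = 10.66/1.586 = 6.719 mg/L.
e^(−k_d t) = e^(−0.444×0.8250) = 0.6933; e^(−k_r t) = e^(−2.03×0.8250) = 0.1874.
D = 6.719 × (0.6933 − 0.1874) + 2.03 × 0.1874 = 3.399 + 0.3803 = 3.780 mg/L.

D ≈ 3.78 mg/L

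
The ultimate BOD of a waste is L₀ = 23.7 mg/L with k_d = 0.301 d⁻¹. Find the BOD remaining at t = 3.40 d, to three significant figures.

L ≈ 8.52 mg/L

L_t = L₀ e^(−k_d t) = 23.7 × e^(−0.301×3.40) = 23.7 × 0.3594 = 8.517 mg/L.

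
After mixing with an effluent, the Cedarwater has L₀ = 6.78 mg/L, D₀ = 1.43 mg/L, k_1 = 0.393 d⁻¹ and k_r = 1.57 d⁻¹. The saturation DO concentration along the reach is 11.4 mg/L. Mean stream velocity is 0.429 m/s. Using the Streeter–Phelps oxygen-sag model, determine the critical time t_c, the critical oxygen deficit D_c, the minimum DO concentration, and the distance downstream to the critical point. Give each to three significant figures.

With k_r/k_1 = 3.995 and 1 − D₀(k_r−k_1)/(k_1 L₀) = 0.3683,
t_c = ln(3.995 × 0.3683) / (1.57 − 0.393) = ln(1.471) / 1.177 = 0.3862/1.177 = 0.3282 d.
L(t_c) = L₀ e^(−k_1 t_c) = 6.78 × 0.8790 = 5.960 mg/L, and at the critical point k_r D_c = k_1 L, so D_c = (0.393/1.57) × 5.960 = 1.492 mg/L.
Minimum DO = C_s − D_c = 11.4 − 1.492 = 9.908 mg/L.
x_c = v t_c = 0.429 m/s × 0.3282 d × 86400 s/d = 12160 m ≈ 12.2 km.

t_c ≈ 0.328 d; D_c ≈ 1.49 mg/L; min DO ≈ 9.91 mg/L; x_c ≈ 12.2 km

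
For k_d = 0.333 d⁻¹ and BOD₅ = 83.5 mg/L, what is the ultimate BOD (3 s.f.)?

L₀ ≈ 103 mg/L

BOD₅ = L₀(1 − e^(−5k_d)) ⇒ L₀ = BOD₅ / (1 − e^(−5×0.333))
= 83.5 / (1 − 0.1892) = 83.5 / 0.8108 = 103.0 mg/L.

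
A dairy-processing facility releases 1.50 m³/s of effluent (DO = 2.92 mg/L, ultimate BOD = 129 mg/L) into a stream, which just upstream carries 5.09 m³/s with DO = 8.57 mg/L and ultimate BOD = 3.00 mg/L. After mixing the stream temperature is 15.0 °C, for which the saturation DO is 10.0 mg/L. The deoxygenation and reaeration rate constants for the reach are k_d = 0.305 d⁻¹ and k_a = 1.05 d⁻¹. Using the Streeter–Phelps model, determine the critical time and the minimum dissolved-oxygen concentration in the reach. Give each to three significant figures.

t_c ≈ 1.34 d; minimum DO ≈ 3.89 mg/L

Mixed DO = (5.09×8.57 + 1.50×2.92)/(5.09+1.50) = 48.00/6.590 = 7.284 mg/L.
Mixed L₀ = (5.09×3.00 + 1.50×129)/(6.590) = 208.8/6.590 = 31.68 mg/L.
Initial deficit D₀ = C_s − DO₀ = 10.0 − 7.284 = 2.716 mg/L.
t_c = (1/0.7450) ln[(1.05/0.305)(1 − 2.716×0.7450/(0.305×31.68))] = 1.342 × ln(2.722) = 1.344 d.
D_c = (0.305/1.05) × 31.68 × e^(−0.305×1.344) = 0.2905 × 31.68 × 0.6637 = 6.108 mg/L.
Minimum DO = 10.0 − 6.108 = 3.892 mg/L.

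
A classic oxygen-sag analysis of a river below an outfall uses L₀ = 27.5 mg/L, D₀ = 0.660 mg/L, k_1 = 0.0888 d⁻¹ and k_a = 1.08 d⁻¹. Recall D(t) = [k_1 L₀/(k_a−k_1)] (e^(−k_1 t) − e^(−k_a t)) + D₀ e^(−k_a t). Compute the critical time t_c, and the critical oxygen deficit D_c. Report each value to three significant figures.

At the critical point dD/dt = 0, so k_1 L₀ e^(−k_1 t) = k_a D. Substituting D(t) from the Streeter–Phelps equation and solving for t gives
t_c = ln[(k_a/k_1)(1 − D₀(k_a−k_1)/(k_1 L₀))] / (k_a−k_1).
Here k_a−k_1 = 0.9912 d⁻¹ and 1 − D₀(k_a−k_1)/(k_1 L₀) = 1 − 0.660×0.9912/(0.0888×27.5) = 0.7321, so
t_c = ln(12.16 × 0.7321) / 0.9912 = 2.187 / 0.9912 = 2.206 d.
D_c = (k_1/k_a) L₀ e^(−k_1 t_c) = (0.0888/1.08) × 27.5 × e^(−0.0888×2.206) = 0.08222 × 27.5 × 0.8221 = 1.859 mg/L.

t_c ≈ 2.21 d; D_c ≈ 1.86 mg/L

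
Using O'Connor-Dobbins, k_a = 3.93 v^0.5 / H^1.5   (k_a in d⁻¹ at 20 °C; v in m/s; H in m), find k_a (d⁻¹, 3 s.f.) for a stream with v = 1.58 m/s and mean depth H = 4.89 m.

k_a ≈ 0.457 d⁻¹

k_a = 3.93 × 1.58^0.5 / 4.89^1.5 = 3.93 × 1.257 / 10.81 = 0.4568 d⁻¹.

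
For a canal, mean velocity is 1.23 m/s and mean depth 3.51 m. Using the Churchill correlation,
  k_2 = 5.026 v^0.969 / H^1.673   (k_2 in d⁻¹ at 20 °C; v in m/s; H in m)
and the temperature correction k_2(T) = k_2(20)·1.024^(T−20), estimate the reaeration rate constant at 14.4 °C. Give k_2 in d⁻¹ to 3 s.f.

k_2(20) = 5.026 × 1.23^0.969 / 3.51^1.673 = 5.026 × 1.222 / 8.171 = 0.7517 d⁻¹.
k_2(14.4) = 0.7517 × 1.024^(14.4−20) = 0.7517 × 0.8756 = 0.6582 d⁻¹.

k_2 ≈ 0.658 d⁻¹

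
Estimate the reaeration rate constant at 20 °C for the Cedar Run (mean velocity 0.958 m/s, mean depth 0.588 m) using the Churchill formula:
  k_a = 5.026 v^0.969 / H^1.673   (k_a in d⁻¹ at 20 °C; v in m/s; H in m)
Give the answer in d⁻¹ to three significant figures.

k_a = 5.026 × 0.958^0.969 / 0.588^1.673 = 5.026 × 0.9593 / 0.4113 = 11.72 d⁻¹.

k_a ≈ 11.7 d⁻¹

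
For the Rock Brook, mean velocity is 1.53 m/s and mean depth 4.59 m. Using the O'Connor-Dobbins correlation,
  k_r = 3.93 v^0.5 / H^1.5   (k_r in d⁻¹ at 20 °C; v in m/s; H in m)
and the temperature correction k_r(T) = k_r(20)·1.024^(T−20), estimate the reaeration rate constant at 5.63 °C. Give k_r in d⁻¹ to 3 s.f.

k_r(20) = 3.93 × 1.53^0.5 / 4.59^1.5 = 3.93 × 1.237 / 9.834 = 0.4943 d⁻¹.
k_r(5.63) = 0.4943 × 1.024^(5.63−20) = 0.4943 × 0.7112 = 0.3516 d⁻¹.

k_r ≈ 0.352 d⁻¹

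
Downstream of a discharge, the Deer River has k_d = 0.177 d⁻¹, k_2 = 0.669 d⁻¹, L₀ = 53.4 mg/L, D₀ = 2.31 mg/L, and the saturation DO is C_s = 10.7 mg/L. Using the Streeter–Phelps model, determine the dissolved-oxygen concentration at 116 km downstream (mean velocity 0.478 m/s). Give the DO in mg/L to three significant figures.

DO ≈ 1.60 mg/L

Travel time t = x/v = 116 km / (0.478 m/s) = 116000 m / 0.478 m/s = 242700 s = 2.809 d.
k_d L₀/(k_2−k_d) = 0.177×53.4/(0.669−0.177) = 9.452/0.4920 = 19.21 mg/L.
e^(−k_d t) = e^(−0.177×2.809) = 0.6083; e^(−k_2 t) = e^(−0.669×2.809) = 0.1527.
D = 19.21 × (0.6083 − 0.1527) + 2.31 × 0.1527 = 8.751 + 0.3528 = 9.104 mg/L.
DO = C_s − D = 10.7 − 9.104 = 1.596 mg/L.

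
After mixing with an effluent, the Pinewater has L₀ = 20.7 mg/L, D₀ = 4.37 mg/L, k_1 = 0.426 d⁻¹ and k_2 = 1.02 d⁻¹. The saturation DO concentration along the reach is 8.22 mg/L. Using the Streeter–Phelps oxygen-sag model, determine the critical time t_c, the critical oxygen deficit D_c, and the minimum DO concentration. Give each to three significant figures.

At the critical point dD/dt = 0, so k_1 L₀ e^(−k_1 t) = k_2 D. Substituting D(t) from the Streeter–Phelps equation and solving for t gives
t_c = ln[(k_2/k_1)(1 − D₀(k_2−k_1)/(k_1 L₀))] / (k_2−k_1).
Here k_2−k_1 = 0.5940 d⁻¹ and 1 − D₀(k_2−k_1)/(k_1 L₀) = 1 − 4.37×0.5940/(0.426×20.7) = 0.7056, so
t_c = ln(2.394 × 0.7056) / 0.5940 = 0.5245 / 0.5940 = 0.8829 d.
D_c = (k_1/k_2) L₀ e^(−k_1 t_c) = (0.426/1.02) × 20.7 × e^(−0.426×0.8829) = 0.4176 × 20.7 × 0.6865 = 5.935 mg/L.
Minimum DO = C_s − D_c = 8.22 − 5.935 = 2.285 mg/L.

t_c ≈ 0.883 d; D_c ≈ 5.94 mg/L; min DO ≈ 2.28 mg/L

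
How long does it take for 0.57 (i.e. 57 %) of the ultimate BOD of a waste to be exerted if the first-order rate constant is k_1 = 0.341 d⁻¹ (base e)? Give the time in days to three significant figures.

y/L₀ = 1 − e^(−k_1 t) = 0.57 ⇒ e^(−k_1 t) = 0.430
t = −ln(0.430) / 0.341 = 0.8440 / 0.341 = 2.475 d.

t ≈ 2.47 d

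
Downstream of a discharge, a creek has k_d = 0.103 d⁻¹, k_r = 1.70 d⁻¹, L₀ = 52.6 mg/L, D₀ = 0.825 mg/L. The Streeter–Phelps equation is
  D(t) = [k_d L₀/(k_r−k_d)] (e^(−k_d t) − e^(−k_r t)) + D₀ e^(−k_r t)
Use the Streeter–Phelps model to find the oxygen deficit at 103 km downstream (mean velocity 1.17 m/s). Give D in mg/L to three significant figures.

D ≈ 2.60 mg/L

Travel time t = x/v = 103 km / (1.17 m/s) = 103000 m / 1.17 m/s = 88030 s = 1.019 d.
k_d L₀/(k_r−k_d) = 0.103×52.6/(1.70−0.103) = 5.418/1.597 = 3.392 mg/L.
e^(−k_d t) = e^(−0.103×1.019) = 0.9004; e^(−k_r t) = e^(−1.70×1.019) = 0.1769.
D = 3.392 × (0.9004 − 0.1769) + 0.825 × 0.1769 = 2.454 + 0.1459 = 2.600 mg/L.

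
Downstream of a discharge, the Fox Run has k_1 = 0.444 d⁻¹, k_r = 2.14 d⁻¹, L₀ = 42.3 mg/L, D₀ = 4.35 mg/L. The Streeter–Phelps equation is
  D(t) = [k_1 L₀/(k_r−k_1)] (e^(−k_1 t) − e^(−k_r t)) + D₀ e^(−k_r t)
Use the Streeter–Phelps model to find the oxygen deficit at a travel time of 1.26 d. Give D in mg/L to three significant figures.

k_1 L₀/(k_r−k_1) = 0.444×42.3/(2.14−0.444) = 18.78/1.696 = 11.07 mg/L.
e^(−k_1 t) = e^(−0.444×1.260) = 0.5715; e^(−k_r t) = e^(−2.14×1.260) = 0.06745.
D = 11.07 × (0.5715 − 0.06745) + 4.35 × 0.06745 = 5.582 + 0.2934 = 5.876 mg/L.

D ≈ 5.88 mg/L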